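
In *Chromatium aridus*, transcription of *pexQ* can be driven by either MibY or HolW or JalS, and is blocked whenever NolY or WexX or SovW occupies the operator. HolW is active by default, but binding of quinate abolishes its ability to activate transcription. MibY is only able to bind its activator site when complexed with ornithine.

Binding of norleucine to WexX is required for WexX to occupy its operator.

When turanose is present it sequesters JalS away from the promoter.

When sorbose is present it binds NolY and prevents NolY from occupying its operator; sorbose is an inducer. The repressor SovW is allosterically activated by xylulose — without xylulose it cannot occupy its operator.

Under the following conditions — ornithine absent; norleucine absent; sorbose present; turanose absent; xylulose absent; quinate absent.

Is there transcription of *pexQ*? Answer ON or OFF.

Sorbose is present, so NolY is inactive.
Ornithine is absent, so MibY is inactive.
Norleucine is absent, so WexX is inactive.
Quinate is absent, so HolW is active.
Xylulose is absent, so SovW is inactive.
Turanose is absent, so JalS is active.
Activator HolW is present, so *pexQ* is transcribed.

ON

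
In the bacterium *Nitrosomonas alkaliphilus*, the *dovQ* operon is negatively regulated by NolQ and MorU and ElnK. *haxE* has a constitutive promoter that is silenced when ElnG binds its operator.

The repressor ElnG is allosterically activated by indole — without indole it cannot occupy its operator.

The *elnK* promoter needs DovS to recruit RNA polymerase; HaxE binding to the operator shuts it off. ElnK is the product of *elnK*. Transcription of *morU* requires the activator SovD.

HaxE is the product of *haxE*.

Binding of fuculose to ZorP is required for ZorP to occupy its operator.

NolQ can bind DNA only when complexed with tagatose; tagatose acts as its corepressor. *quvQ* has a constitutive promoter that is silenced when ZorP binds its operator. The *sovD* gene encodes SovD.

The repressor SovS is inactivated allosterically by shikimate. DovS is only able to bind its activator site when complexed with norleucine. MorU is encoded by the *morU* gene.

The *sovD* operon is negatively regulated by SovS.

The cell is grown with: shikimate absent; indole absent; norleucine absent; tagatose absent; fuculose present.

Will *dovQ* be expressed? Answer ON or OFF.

Tagatose is absent, so NolQ is inactive.
Shikimate is absent, so SovS is active.
With repressor SovS bound, *sovD* is not transcribed.
So SovD is not produced.
Required activator SovD is absent, so *morU* is not transcribed.
So MorU is not produced.
Norleucine is absent, so DovS is inactive.
Indole is absent, so ElnG is inactive.
With no repressor bound, *haxE* is transcribed.
So HaxE is produced and active.
With repressor HaxE bound, *elnK* is not transcribed.
So ElnK is not produced.
With no repressor bound, *dovQ* is transcribed.

ON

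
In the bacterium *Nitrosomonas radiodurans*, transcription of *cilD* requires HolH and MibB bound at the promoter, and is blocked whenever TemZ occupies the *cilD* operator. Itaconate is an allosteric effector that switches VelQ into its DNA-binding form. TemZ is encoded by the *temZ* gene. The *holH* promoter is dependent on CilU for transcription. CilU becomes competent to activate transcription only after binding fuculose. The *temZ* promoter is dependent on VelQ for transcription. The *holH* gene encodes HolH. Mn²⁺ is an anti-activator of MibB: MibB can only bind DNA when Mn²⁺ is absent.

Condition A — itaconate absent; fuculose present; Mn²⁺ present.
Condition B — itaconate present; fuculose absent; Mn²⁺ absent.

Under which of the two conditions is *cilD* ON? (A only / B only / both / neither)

neither

Condition A:
Itaconate is absent, so VelQ is inactive.
Required activator VelQ is absent, so *temZ* is not transcribed.
So TemZ is not produced.
Fuculose is present, so CilU is active.
No repressor is bound and CilU is active, so *holH* is transcribed.
So HolH is produced and active.
Mn²⁺ is present, so MibB is inactive.
Required activator MibB is absent, so *cilD* is not transcribed.
→ *cilD* is OFF in A.
Condition B:
Itaconate is present, so VelQ is active.
No repressor is bound and VelQ is active, so *temZ* is transcribed.
So TemZ is produced and active.
Fuculose is absent, so CilU is inactive.
Required activator CilU is absent, so *holH* is not transcribed.
So HolH is not produced.
Mn²⁺ is absent, so MibB is active.
With repressor TemZ bound, *cilD* is not transcribed.
→ *cilD* is OFF in B.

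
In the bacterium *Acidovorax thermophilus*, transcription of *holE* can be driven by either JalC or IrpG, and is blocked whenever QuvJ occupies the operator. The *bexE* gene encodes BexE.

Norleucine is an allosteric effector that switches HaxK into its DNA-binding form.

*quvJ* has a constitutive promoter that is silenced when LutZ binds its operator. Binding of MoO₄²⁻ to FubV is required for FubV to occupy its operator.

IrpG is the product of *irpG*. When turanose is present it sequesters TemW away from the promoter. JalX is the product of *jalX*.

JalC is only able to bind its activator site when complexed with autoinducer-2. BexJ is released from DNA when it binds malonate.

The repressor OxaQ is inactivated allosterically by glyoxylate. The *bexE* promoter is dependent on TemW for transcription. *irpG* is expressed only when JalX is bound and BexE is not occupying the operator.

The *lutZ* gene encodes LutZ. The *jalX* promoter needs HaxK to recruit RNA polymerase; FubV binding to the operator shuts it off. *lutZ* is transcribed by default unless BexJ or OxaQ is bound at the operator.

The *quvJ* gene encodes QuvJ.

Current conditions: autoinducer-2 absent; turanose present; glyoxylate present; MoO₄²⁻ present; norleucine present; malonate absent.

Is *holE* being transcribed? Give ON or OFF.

Autoinducer-2 is absent, so JalC is inactive.
Malonate is absent, so BexJ is active.
Glyoxylate is present, so OxaQ is inactive.
With repressor BexJ bound, *lutZ* is not transcribed.
So LutZ is not produced.
With no repressor bound, *quvJ* is transcribed.
So QuvJ is produced and active.
Turanose is present, so TemW is inactive.
Required activator TemW is absent, so *bexE* is not transcribed.
So BexE is not produced.
Norleucine is present, so HaxK is active.
MoO₄²⁻ is present, so FubV is active.
With repressor FubV bound, *jalX* is not transcribed.
So JalX is not produced.
Required activator JalX is absent, so *irpG* is not transcribed.
So IrpG is not produced.
With repressor QuvJ bound, *holE* is not transcribed.

OFF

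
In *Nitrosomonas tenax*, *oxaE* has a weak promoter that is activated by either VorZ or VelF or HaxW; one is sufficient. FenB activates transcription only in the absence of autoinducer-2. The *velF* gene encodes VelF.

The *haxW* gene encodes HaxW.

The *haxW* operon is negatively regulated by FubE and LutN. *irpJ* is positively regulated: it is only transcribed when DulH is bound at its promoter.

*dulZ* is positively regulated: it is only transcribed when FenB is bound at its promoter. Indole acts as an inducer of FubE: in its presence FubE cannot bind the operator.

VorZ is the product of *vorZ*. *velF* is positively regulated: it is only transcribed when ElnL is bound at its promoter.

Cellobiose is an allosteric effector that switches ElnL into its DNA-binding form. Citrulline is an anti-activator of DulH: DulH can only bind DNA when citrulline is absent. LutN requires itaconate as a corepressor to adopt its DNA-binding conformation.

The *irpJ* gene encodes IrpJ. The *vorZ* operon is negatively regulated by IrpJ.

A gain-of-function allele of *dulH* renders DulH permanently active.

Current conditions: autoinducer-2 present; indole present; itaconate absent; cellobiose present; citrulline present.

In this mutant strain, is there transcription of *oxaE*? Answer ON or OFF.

ON

DulH is constitutively active in this strain.
No repressor is bound and DulH is active, so *irpJ* is transcribed.
So IrpJ is produced and active.
With repressor IrpJ bound, *vorZ* is not transcribed.
So VorZ is not produced.
Cellobiose is present, so ElnL is active.
No repressor is bound and ElnL is active, so *velF* is transcribed.
So VelF is produced and active.
Indole is present, so FubE is inactive.
Itaconate is absent, so LutN is inactive.
With no repressor bound, *haxW* is transcribed.
So HaxW is produced and active.
Activator VelF is present, so *oxaE* is transcribed.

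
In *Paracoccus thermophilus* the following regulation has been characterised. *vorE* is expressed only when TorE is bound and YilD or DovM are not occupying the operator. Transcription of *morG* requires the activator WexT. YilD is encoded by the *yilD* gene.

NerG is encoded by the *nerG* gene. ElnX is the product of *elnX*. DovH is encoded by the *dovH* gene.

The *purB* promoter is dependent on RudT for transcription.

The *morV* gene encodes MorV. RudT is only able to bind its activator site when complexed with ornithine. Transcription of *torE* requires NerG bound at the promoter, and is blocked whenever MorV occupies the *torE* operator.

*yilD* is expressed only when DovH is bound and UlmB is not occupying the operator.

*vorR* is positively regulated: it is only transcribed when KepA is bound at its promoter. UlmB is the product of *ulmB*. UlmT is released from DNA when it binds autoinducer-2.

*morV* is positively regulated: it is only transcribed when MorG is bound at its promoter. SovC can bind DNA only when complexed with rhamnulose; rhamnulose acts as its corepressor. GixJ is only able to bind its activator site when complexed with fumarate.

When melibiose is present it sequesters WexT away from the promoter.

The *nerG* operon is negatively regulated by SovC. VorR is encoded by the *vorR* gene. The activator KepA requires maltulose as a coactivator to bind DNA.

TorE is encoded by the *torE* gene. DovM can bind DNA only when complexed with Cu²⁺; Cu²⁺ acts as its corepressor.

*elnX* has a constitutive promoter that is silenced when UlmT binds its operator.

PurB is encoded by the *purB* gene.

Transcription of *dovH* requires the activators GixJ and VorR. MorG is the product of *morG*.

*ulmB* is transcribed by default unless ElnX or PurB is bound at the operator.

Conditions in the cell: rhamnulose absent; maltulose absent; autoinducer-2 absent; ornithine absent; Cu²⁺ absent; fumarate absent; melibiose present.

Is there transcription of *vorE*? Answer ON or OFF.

Fumarate is absent, so GixJ is inactive.
Maltulose is absent, so KepA is inactive.
Required activator KepA is absent, so *vorR* is not transcribed.
So VorR is not produced.
Required activator GixJ is absent, so *dovH* is not transcribed.
So DovH is not produced.
Autoinducer-2 is absent, so UlmT is active.
With repressor UlmT bound, *elnX* is not transcribed.
So ElnX is not produced.
Ornithine is absent, so RudT is inactive.
Required activator RudT is absent, so *purB* is not transcribed.
So PurB is not produced.
With no repressor bound, *ulmB* is transcribed.
So UlmB is produced and active.
With repressor UlmB bound, *yilD* is not transcribed.
So YilD is not produced.
Melibiose is present, so WexT is inactive.
Required activator WexT is absent, so *morG* is not transcribed.
So MorG is not produced.
Required activator MorG is absent, so *morV* is not transcribed.
So MorV is not produced.
Rhamnulose is absent, so SovC is inactive.
With no repressor bound, *nerG* is transcribed.
So NerG is produced and active.
No repressor is bound and NerG is active, so *torE* is transcribed.
So TorE is produced and active.
Cu²⁺ is absent, so DovM is inactive.
No repressor is bound and TorE is active, so *vorE* is transcribed.

ON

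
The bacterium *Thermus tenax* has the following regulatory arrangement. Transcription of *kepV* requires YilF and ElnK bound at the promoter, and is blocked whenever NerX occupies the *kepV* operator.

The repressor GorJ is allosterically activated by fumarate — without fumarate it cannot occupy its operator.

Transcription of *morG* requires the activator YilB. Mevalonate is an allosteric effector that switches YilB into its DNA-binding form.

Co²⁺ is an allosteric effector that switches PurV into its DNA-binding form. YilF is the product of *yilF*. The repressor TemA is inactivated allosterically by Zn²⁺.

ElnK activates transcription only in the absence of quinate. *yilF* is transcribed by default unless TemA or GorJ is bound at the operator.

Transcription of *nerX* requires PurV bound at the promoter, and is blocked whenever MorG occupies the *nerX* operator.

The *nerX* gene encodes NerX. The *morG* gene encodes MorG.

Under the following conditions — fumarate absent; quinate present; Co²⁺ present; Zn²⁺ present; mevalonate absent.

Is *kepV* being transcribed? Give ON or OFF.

OFF

Mevalonate is absent, so YilB is inactive.
Required activator YilB is absent, so *morG* is not transcribed.
So MorG is not produced.
Co²⁺ is present, so PurV is active.
No repressor is bound and PurV is active, so *nerX* is transcribed.
So NerX is produced and active.
Zn²⁺ is present, so TemA is inactive.
Fumarate is absent, so GorJ is inactive.
With no repressor bound, *yilF* is transcribed.
So YilF is produced and active.
Quinate is present, so ElnK is inactive.
With repressor NerX bound, *kepV* is not transcribed.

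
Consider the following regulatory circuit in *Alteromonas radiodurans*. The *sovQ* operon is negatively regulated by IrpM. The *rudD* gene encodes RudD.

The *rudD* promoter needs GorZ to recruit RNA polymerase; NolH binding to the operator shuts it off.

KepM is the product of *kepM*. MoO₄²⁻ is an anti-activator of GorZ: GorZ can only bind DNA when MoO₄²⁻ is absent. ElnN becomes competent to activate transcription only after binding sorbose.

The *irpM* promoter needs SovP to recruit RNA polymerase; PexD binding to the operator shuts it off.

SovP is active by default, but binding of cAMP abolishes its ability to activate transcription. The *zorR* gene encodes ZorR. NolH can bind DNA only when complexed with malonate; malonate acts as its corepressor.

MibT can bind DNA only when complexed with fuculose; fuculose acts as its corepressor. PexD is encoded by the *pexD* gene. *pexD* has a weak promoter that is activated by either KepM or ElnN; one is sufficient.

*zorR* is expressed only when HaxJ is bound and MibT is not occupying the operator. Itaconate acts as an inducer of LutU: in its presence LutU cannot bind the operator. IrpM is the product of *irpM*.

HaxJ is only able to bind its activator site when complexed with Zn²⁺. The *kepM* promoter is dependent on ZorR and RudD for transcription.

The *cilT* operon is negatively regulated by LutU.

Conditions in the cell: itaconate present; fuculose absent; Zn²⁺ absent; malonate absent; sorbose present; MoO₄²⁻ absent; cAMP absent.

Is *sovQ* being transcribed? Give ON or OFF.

Fuculose is absent, so MibT is inactive.
Zn²⁺ is absent, so HaxJ is inactive.
Required activator HaxJ is absent, so *zorR* is not transcribed.
So ZorR is not produced.
MoO₄²⁻ is absent, so GorZ is active.
Malonate is absent, so NolH is inactive.
No repressor is bound and GorZ is active, so *rudD* is transcribed.
So RudD is produced and active.
Required activator ZorR is absent, so *kepM* is not transcribed.
So KepM is not produced.
Sorbose is present, so ElnN is active.
Activator ElnN is present, so *pexD* is transcribed.
So PexD is produced and active.
cAMP is absent, so SovP is active.
With repressor PexD bound, *irpM* is not transcribed.
So IrpM is not produced.
With no repressor bound, *sovQ* is transcribed.

ON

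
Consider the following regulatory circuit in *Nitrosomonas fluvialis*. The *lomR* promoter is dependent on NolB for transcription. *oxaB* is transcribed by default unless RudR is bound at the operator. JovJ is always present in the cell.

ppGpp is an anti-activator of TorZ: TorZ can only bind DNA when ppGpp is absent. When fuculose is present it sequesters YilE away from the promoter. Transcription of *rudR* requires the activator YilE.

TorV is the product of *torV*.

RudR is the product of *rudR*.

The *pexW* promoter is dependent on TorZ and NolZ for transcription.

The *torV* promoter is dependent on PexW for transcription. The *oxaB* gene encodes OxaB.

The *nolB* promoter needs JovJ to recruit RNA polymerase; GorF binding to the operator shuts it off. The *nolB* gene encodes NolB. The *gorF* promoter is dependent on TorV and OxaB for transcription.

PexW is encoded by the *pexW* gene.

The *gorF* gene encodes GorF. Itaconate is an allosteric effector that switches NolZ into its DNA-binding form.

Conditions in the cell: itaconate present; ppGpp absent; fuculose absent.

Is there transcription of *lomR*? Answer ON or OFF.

ppGpp is absent, so TorZ is active.
Itaconate is present, so NolZ is active.
No repressor is bound and TorZ and NolZ are active, so *pexW* is transcribed.
So PexW is produced and active.
No repressor is bound and PexW is active, so *torV* is transcribed.
So TorV is produced and active.
Fuculose is absent, so YilE is active.
No repressor is bound and YilE is active, so *rudR* is transcribed.
So RudR is produced and active.
With repressor RudR bound, *oxaB* is not transcribed.
So OxaB is not produced.
Required activator OxaB is absent, so *gorF* is not transcribed.
So GorF is not produced.
JovJ is produced constitutively and is active.
No repressor is bound and JovJ is active, so *nolB* is transcribed.
So NolB is produced and active.
No repressor is bound and NolB is active, so *lomR* is transcribed.

ON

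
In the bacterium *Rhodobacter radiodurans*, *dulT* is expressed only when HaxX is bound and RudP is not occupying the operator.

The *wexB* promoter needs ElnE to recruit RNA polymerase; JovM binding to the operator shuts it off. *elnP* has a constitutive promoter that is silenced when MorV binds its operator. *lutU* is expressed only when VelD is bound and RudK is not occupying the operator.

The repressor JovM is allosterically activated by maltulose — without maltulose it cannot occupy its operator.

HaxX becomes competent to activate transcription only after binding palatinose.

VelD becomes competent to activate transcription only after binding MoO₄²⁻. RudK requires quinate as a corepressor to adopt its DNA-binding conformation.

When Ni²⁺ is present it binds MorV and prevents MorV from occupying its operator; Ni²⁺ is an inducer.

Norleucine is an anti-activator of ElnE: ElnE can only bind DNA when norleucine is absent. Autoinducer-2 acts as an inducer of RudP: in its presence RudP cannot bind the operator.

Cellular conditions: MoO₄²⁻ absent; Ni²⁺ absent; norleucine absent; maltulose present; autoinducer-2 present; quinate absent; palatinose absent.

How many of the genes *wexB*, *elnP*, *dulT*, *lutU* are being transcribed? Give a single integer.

0

Maltulose is present, so JovM is active.
Norleucine is absent, so ElnE is active.
With repressor JovM bound, *wexB* is not transcribed.
→ *wexB* is OFF.
Ni²⁺ is absent, so MorV is active.
With repressor MorV bound, *elnP* is not transcribed.
→ *elnP* is OFF.
Autoinducer-2 is present, so RudP is inactive.
Palatinose is absent, so HaxX is inactive.
Required activator HaxX is absent, so *dulT* is not transcribed.
→ *dulT* is OFF.
MoO₄²⁻ is absent, so VelD is inactive.
Quinate is absent, so RudK is inactive.
Required activator VelD is absent, so *lutU* is not transcribed.
→ *lutU* is OFF.
0 of the 4 genes are transcribed.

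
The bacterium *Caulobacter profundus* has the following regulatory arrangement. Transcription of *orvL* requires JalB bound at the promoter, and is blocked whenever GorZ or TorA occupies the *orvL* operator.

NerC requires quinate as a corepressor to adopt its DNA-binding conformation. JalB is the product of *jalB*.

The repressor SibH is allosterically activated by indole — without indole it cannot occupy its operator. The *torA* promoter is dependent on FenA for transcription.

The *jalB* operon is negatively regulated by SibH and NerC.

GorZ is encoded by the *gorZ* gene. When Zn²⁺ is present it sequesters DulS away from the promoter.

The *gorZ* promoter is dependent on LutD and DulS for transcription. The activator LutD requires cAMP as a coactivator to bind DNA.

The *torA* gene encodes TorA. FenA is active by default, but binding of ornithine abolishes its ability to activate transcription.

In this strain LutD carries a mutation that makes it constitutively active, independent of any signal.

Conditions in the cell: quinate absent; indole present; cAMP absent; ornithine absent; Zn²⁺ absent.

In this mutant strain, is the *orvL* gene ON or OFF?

LutD is constitutively active in this strain.
Zn²⁺ is absent, so DulS is active.
No repressor is bound and LutD and DulS are active, so *gorZ* is transcribed.
So GorZ is produced and active.
Ornithine is absent, so FenA is active.
No repressor is bound and FenA is active, so *torA* is transcribed.
So TorA is produced and active.
Indole is present, so SibH is active.
Quinate is absent, so NerC is inactive.
With repressor SibH bound, *jalB* is not transcribed.
So JalB is not produced.
With repressor GorZ bound, *orvL* is not transcribed.

OFF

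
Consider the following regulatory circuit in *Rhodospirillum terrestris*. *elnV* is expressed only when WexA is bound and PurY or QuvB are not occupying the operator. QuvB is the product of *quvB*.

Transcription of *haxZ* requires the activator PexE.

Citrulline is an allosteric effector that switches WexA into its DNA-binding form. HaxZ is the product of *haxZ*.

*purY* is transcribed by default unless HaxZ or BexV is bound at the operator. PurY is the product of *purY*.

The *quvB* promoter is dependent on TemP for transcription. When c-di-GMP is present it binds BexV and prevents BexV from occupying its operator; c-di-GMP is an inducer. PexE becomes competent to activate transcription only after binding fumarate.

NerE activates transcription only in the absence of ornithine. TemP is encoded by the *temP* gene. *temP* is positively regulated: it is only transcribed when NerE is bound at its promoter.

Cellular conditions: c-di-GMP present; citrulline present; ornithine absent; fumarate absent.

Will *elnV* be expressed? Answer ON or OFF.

Fumarate is absent, so PexE is inactive.
Required activator PexE is absent, so *haxZ* is not transcribed.
So HaxZ is not produced.
c-di-GMP is present, so BexV is inactive.
With no repressor bound, *purY* is transcribed.
So PurY is produced and active.
Citrulline is present, so WexA is active.
Ornithine is absent, so NerE is active.
No repressor is bound and NerE is active, so *temP* is transcribed.
So TemP is produced and active.
No repressor is bound and TemP is active, so *quvB* is transcribed.
So QuvB is produced and active.
With repressor PurY bound, *elnV* is not transcribed.

OFF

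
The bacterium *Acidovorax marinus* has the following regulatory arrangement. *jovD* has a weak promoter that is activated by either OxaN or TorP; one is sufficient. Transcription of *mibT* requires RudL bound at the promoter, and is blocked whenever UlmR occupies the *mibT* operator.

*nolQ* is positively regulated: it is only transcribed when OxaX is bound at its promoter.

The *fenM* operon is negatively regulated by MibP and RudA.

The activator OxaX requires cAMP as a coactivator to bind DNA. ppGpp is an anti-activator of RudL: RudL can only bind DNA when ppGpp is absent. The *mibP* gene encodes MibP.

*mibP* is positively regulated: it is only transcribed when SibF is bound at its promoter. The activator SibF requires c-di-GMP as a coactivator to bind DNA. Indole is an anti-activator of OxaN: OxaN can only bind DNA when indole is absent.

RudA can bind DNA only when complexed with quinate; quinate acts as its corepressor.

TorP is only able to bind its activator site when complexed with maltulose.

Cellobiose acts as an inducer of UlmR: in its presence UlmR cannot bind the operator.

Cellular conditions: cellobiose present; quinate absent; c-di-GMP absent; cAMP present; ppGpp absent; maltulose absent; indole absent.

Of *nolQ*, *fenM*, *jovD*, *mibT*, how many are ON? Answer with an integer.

cAMP is present, so OxaX is active.
No repressor is bound and OxaX is active, so *nolQ* is transcribed.
→ *nolQ* is ON.
c-di-GMP is absent, so SibF is inactive.
Required activator SibF is absent, so *mibP* is not transcribed.
So MibP is not produced.
Quinate is absent, so RudA is inactive.
With no repressor bound, *fenM* is transcribed.
→ *fenM* is ON.
Indole is absent, so OxaN is active.
Maltulose is absent, so TorP is inactive.
Activator OxaN is present, so *jovD* is transcribed.
→ *jovD* is ON.
ppGpp is absent, so RudL is active.
Cellobiose is present, so UlmR is inactive.
No repressor is bound and RudL is active, so *mibT* is transcribed.
→ *mibT* is ON.
4 of the 4 genes are transcribed.

4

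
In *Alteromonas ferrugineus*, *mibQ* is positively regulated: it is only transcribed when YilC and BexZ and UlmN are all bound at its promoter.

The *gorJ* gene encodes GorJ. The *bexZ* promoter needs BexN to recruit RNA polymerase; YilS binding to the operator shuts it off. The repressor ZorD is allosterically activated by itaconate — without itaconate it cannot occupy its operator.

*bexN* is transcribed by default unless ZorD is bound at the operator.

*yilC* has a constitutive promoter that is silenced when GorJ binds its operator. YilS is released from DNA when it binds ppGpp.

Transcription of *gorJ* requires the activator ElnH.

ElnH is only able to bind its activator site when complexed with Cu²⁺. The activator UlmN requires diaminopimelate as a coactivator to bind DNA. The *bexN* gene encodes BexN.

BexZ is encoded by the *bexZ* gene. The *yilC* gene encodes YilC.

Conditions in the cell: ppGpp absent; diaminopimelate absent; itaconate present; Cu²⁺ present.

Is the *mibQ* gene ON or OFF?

Cu²⁺ is present, so ElnH is active.
No repressor is bound and ElnH is active, so *gorJ* is transcribed.
So GorJ is produced and active.
With repressor GorJ bound, *yilC* is not transcribed.
So YilC is not produced.
ppGpp is absent, so YilS is active.
Itaconate is present, so ZorD is active.
With repressor ZorD bound, *bexN* is not transcribed.
So BexN is not produced.
With repressor YilS bound, *bexZ* is not transcribed.
So BexZ is not produced.
Diaminopimelate is absent, so UlmN is inactive.
Required activator YilC is absent, so *mibQ* is not transcribed.

OFF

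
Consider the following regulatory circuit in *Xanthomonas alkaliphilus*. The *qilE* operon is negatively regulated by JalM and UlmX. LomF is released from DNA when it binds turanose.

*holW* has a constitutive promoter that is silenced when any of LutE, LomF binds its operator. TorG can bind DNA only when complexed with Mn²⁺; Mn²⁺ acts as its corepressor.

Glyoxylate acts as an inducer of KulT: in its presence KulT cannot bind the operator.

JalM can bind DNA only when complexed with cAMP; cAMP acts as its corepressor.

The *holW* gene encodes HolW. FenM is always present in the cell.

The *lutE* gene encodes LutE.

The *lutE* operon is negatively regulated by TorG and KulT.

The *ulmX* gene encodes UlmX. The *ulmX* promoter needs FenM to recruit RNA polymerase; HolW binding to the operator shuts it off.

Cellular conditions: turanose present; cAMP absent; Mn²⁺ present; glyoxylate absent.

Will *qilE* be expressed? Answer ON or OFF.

cAMP is absent, so JalM is inactive.
Mn²⁺ is present, so TorG is active.
Glyoxylate is absent, so KulT is active.
With repressor TorG bound, *lutE* is not transcribed.
So LutE is not produced.
Turanose is present, so LomF is inactive.
With no repressor bound, *holW* is transcribed.
So HolW is produced and active.
FenM is produced constitutively and is active.
With repressor HolW bound, *ulmX* is not transcribed.
So UlmX is not produced.
With no repressor bound, *qilE* is transcribed.

ON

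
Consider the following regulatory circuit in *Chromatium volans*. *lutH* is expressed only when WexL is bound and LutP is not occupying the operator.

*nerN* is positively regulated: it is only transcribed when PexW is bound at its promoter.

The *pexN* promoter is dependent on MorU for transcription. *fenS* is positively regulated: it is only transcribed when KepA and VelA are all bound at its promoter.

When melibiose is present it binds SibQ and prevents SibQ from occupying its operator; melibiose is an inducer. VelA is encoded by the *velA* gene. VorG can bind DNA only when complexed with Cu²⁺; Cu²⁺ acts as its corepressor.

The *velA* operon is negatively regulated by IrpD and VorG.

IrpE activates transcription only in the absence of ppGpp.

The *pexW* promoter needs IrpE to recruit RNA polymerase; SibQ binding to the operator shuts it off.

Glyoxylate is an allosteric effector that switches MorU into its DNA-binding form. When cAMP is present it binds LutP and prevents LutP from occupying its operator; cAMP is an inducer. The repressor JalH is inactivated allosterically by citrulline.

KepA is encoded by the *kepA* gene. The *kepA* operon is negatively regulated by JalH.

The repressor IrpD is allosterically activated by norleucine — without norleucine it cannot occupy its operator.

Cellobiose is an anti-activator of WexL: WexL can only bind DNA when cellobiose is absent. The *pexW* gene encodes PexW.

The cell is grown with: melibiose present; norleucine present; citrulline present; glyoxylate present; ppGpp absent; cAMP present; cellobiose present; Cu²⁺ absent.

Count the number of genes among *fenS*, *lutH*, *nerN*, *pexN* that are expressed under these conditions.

Citrulline is present, so JalH is inactive.
With no repressor bound, *kepA* is transcribed.
So KepA is produced and active.
Norleucine is present, so IrpD is active.
Cu²⁺ is absent, so VorG is inactive.
With repressor IrpD bound, *velA* is not transcribed.
So VelA is not produced.
Required activator VelA is absent, so *fenS* is not transcribed.
→ *fenS* is OFF.
Cellobiose is present, so WexL is inactive.
cAMP is present, so LutP is inactive.
Required activator WexL is absent, so *lutH* is not transcribed.
→ *lutH* is OFF.
Melibiose is present, so SibQ is inactive.
ppGpp is absent, so IrpE is active.
No repressor is bound and IrpE is active, so *pexW* is transcribed.
So PexW is produced and active.
No repressor is bound and PexW is active, so *nerN* is transcribed.
→ *nerN* is ON.
Glyoxylate is present, so MorU is active.
No repressor is bound and MorU is active, so *pexN* is transcribed.
→ *pexN* is ON.
2 of the 4 genes are transcribed.

2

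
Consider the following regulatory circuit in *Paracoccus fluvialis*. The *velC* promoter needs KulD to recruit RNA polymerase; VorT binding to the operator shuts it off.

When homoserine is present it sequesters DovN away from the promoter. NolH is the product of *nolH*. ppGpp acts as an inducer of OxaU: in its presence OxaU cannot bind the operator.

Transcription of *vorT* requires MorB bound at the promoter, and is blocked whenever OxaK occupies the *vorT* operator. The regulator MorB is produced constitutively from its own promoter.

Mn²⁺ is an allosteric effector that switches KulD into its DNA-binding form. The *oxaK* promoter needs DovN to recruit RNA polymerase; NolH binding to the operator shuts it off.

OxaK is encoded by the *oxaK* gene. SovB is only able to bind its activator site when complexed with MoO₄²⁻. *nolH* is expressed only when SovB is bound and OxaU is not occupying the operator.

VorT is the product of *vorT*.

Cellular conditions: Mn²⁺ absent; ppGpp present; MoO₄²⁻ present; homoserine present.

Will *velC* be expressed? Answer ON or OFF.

Mn²⁺ is absent, so KulD is inactive.
MorB is produced constitutively and is active.
ppGpp is present, so OxaU is inactive.
MoO₄²⁻ is present, so SovB is active.
No repressor is bound and SovB is active, so *nolH* is transcribed.
So NolH is produced and active.
Homoserine is present, so DovN is inactive.
With repressor NolH bound, *oxaK* is not transcribed.
So OxaK is not produced.
No repressor is bound and MorB is active, so *vorT* is transcribed.
So VorT is produced and active.
With repressor VorT bound, *velC* is not transcribed.

OFF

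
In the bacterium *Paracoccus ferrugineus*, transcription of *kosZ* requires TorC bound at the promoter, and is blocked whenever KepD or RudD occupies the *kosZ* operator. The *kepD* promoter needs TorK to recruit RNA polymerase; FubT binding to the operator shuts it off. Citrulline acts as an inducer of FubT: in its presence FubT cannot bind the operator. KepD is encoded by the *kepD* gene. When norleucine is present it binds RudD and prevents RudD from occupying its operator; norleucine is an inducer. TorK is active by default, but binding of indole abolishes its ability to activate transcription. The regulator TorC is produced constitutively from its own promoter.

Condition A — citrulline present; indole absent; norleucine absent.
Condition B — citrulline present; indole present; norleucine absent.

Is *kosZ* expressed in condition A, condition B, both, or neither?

neither

Condition A:
Citrulline is present, so FubT is inactive.
Indole is absent, so TorK is active.
No repressor is bound and TorK is active, so *kepD* is transcribed.
So KepD is produced and active.
TorC is produced constitutively and is active.
Norleucine is absent, so RudD is active.
With repressor KepD bound, *kosZ* is not transcribed.
→ *kosZ* is OFF in A.
Condition B:
Citrulline is present, so FubT is inactive.
Indole is present, so TorK is inactive.
Required activator TorK is absent, so *kepD* is not transcribed.
So KepD is not produced.
TorC is produced constitutively and is active.
Norleucine is absent, so RudD is active.
With repressor RudD bound, *kosZ* is not transcribed.
→ *kosZ* is OFF in B.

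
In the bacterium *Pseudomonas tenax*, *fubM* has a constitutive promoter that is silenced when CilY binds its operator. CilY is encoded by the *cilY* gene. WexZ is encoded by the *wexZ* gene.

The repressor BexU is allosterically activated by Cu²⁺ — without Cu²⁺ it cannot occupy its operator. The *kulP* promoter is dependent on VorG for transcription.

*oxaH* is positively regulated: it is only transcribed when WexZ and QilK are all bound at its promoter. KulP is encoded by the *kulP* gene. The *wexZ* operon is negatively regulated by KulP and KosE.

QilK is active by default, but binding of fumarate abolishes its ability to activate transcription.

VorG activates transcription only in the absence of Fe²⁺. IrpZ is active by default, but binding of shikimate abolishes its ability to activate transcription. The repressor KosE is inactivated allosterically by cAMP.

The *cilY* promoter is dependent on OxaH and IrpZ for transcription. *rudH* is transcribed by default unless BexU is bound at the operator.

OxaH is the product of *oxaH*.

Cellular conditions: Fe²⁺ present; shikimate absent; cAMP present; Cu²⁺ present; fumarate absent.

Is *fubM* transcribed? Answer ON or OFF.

Fe²⁺ is present, so VorG is inactive.
Required activator VorG is absent, so *kulP* is not transcribed.
So KulP is not produced.
cAMP is present, so KosE is inactive.
With no repressor bound, *wexZ* is transcribed.
So WexZ is produced and active.
Fumarate is absent, so QilK is active.
No repressor is bound and WexZ and QilK are active, so *oxaH* is transcribed.
So OxaH is produced and active.
Shikimate is absent, so IrpZ is active.
No repressor is bound and OxaH and IrpZ are active, so *cilY* is transcribed.
So CilY is produced and active.
With repressor CilY bound, *fubM* is not transcribed.

OFF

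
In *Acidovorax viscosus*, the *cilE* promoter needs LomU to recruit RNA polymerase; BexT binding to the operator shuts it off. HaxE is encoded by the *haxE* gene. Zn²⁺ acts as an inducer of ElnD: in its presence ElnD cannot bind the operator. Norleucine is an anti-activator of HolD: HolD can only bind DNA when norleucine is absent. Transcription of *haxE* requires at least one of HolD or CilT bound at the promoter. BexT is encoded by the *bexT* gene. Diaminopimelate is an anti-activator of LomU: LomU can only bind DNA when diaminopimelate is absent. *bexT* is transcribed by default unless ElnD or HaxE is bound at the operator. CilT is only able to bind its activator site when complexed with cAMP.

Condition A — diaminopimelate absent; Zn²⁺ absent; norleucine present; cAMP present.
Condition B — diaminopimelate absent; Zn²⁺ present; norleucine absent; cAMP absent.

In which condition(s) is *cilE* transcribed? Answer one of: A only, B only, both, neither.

Condition A:
Diaminopimelate is absent, so LomU is active.
Zn²⁺ is absent, so ElnD is active.
Norleucine is present, so HolD is inactive.
cAMP is present, so CilT is active.
Activator CilT is present, so *haxE* is transcribed.
So HaxE is produced and active.
With repressor ElnD bound, *bexT* is not transcribed.
So BexT is not produced.
No repressor is bound and LomU is active, so *cilE* is transcribed.
→ *cilE* is ON in A.
Condition B:
Diaminopimelate is absent, so LomU is active.
Zn²⁺ is present, so ElnD is inactive.
Norleucine is absent, so HolD is active.
cAMP is absent, so CilT is inactive.
Activator HolD is present, so *haxE* is transcribed.
So HaxE is produced and active.
With repressor HaxE bound, *bexT* is not transcribed.
So BexT is not produced.
No repressor is bound and LomU is active, so *cilE* is transcribed.
→ *cilE* is ON in B.

both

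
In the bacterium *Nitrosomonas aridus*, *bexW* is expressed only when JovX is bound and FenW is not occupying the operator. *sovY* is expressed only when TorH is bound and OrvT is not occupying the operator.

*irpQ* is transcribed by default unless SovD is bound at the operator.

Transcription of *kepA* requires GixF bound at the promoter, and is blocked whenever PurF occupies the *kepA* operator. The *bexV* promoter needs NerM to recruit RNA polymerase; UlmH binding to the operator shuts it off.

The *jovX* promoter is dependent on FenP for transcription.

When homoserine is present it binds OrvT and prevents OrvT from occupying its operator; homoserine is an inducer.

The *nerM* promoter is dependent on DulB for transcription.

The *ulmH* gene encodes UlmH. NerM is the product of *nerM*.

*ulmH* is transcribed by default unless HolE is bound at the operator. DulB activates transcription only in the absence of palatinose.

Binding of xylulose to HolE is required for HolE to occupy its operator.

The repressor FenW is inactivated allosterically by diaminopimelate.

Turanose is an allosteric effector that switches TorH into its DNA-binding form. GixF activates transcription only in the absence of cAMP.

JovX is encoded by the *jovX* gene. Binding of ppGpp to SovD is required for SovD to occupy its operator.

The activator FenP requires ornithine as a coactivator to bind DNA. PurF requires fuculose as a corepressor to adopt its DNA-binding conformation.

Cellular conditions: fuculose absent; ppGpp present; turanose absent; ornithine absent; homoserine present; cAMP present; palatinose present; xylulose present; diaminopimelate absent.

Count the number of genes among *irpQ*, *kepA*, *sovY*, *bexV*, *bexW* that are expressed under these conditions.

ppGpp is present, so SovD is active.
With repressor SovD bound, *irpQ* is not transcribed.
→ *irpQ* is OFF.
Fuculose is absent, so PurF is inactive.
cAMP is present, so GixF is inactive.
Required activator GixF is absent, so *kepA* is not transcribed.
→ *kepA* is OFF.
Homoserine is present, so OrvT is inactive.
Turanose is absent, so TorH is inactive.
Required activator TorH is absent, so *sovY* is not transcribed.
→ *sovY* is OFF.
Palatinose is present, so DulB is inactive.
Required activator DulB is absent, so *nerM* is not transcribed.
So NerM is not produced.
Xylulose is present, so HolE is active.
With repressor HolE bound, *ulmH* is not transcribed.
So UlmH is not produced.
Required activator NerM is absent, so *bexV* is not transcribed.
→ *bexV* is OFF.
Ornithine is absent, so FenP is inactive.
Required activator FenP is absent, so *jovX* is not transcribed.
So JovX is not produced.
Diaminopimelate is absent, so FenW is active.
With repressor FenW bound, *bexW* is not transcribed.
→ *bexW* is OFF.
0 of the 5 genes are transcribed.

0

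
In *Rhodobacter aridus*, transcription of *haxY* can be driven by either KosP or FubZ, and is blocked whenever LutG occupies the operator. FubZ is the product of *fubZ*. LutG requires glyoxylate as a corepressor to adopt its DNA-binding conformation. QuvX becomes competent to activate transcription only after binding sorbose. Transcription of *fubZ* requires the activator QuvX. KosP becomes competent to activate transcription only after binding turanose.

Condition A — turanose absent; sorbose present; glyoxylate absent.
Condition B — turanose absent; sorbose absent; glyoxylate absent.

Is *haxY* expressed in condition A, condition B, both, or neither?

A only

Condition A:
Turanose is absent, so KosP is inactive.
Sorbose is present, so QuvX is active.
No repressor is bound and QuvX is active, so *fubZ* is transcribed.
So FubZ is produced and active.
Glyoxylate is absent, so LutG is inactive.
Activator FubZ is present, so *haxY* is transcribed.
→ *haxY* is ON in A.
Condition B:
Turanose is absent, so KosP is inactive.
Sorbose is absent, so QuvX is inactive.
Required activator QuvX is absent, so *fubZ* is not transcribed.
So FubZ is not produced.
Glyoxylate is absent, so LutG is inactive.
No activator is available at the *haxY* promoter, so *haxY* is not transcribed.
→ *haxY* is OFF in B.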